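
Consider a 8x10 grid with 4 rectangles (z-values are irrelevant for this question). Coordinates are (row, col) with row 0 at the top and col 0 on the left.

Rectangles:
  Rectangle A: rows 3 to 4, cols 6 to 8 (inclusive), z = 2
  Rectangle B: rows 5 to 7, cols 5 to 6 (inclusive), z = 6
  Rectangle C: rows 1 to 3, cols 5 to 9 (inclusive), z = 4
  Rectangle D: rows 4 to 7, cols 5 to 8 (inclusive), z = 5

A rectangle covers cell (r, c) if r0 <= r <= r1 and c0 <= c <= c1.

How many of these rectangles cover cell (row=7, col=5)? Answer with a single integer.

Answer: 2

Derivation:
Check cell (7,5):
  A: rows 3-4 cols 6-8 -> outside (row miss)
  B: rows 5-7 cols 5-6 -> covers
  C: rows 1-3 cols 5-9 -> outside (row miss)
  D: rows 4-7 cols 5-8 -> covers
Count covering = 2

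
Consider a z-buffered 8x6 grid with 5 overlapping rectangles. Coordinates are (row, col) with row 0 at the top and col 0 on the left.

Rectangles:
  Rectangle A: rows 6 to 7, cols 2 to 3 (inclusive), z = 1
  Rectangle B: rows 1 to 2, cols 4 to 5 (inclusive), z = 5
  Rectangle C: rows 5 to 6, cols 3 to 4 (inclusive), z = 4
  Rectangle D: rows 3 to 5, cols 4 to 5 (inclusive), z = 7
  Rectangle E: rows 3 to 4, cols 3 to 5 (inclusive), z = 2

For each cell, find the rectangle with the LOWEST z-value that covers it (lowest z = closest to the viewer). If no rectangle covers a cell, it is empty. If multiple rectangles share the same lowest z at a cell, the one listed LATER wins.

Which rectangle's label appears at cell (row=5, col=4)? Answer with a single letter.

Check cell (5,4):
  A: rows 6-7 cols 2-3 -> outside (row miss)
  B: rows 1-2 cols 4-5 -> outside (row miss)
  C: rows 5-6 cols 3-4 z=4 -> covers; best now C (z=4)
  D: rows 3-5 cols 4-5 z=7 -> covers; best now C (z=4)
  E: rows 3-4 cols 3-5 -> outside (row miss)
Winner: C at z=4

Answer: C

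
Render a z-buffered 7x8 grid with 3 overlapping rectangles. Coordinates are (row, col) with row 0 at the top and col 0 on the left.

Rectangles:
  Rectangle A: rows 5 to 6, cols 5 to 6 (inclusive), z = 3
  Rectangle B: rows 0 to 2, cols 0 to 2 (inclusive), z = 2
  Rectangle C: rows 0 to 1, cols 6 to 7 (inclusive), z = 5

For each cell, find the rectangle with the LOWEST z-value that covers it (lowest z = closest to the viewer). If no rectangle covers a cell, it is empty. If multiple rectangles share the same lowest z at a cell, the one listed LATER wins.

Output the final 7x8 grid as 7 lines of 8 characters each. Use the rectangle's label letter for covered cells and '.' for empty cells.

BBB...CC
BBB...CC
BBB.....
........
........
.....AA.
.....AA.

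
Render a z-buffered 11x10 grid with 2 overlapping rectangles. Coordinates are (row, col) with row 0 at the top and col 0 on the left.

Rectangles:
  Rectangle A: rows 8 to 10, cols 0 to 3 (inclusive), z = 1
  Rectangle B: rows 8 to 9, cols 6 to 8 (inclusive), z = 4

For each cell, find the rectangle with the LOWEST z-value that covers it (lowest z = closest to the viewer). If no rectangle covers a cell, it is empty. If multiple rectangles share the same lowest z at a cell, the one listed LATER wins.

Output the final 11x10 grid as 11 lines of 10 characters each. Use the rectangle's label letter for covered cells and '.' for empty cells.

..........
..........
..........
..........
..........
..........
..........
..........
AAAA..BBB.
AAAA..BBB.
AAAA......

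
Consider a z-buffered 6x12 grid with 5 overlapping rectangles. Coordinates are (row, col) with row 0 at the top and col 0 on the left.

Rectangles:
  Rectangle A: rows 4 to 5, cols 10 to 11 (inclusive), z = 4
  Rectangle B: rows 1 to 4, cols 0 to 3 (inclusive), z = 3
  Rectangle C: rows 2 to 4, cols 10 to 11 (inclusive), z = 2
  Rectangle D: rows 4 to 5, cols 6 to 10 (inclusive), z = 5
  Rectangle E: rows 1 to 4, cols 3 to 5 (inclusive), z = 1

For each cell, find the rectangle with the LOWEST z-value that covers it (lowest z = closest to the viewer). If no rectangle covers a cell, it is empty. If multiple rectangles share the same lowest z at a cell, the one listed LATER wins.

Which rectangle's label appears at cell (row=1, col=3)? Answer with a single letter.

Answer: E

Derivation:
Check cell (1,3):
  A: rows 4-5 cols 10-11 -> outside (row miss)
  B: rows 1-4 cols 0-3 z=3 -> covers; best now B (z=3)
  C: rows 2-4 cols 10-11 -> outside (row miss)
  D: rows 4-5 cols 6-10 -> outside (row miss)
  E: rows 1-4 cols 3-5 z=1 -> covers; best now E (z=1)
Winner: E at z=1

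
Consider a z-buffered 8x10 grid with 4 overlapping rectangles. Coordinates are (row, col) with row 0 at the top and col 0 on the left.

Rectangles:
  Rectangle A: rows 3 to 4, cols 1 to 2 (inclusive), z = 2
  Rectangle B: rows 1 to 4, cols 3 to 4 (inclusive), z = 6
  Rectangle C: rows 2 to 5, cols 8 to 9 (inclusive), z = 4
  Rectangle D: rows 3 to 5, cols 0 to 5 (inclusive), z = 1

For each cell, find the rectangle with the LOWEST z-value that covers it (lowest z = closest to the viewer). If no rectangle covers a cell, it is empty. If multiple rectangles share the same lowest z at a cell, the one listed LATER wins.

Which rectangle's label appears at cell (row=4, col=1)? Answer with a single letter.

Answer: D

Derivation:
Check cell (4,1):
  A: rows 3-4 cols 1-2 z=2 -> covers; best now A (z=2)
  B: rows 1-4 cols 3-4 -> outside (col miss)
  C: rows 2-5 cols 8-9 -> outside (col miss)
  D: rows 3-5 cols 0-5 z=1 -> covers; best now D (z=1)
Winner: D at z=1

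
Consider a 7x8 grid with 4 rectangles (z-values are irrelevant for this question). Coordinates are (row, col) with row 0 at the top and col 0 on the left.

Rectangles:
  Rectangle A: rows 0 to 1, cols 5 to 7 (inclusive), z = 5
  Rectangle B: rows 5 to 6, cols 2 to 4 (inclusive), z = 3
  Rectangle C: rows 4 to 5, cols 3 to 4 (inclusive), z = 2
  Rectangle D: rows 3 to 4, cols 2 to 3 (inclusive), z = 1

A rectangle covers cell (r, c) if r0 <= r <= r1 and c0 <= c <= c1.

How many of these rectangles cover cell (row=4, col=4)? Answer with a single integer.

Answer: 1

Derivation:
Check cell (4,4):
  A: rows 0-1 cols 5-7 -> outside (row miss)
  B: rows 5-6 cols 2-4 -> outside (row miss)
  C: rows 4-5 cols 3-4 -> covers
  D: rows 3-4 cols 2-3 -> outside (col miss)
Count covering = 1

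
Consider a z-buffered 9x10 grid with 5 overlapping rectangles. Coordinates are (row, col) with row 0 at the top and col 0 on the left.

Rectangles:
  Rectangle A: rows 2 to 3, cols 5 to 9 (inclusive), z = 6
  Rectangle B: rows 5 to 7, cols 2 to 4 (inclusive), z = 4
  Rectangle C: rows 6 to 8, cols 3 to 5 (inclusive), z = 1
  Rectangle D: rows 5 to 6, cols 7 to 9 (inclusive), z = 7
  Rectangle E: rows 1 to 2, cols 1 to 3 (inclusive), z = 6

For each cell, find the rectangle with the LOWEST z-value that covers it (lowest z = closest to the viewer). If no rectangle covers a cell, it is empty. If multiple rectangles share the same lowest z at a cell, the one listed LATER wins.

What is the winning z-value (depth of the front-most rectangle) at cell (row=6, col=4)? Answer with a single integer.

Answer: 1

Derivation:
Check cell (6,4):
  A: rows 2-3 cols 5-9 -> outside (row miss)
  B: rows 5-7 cols 2-4 z=4 -> covers; best now B (z=4)
  C: rows 6-8 cols 3-5 z=1 -> covers; best now C (z=1)
  D: rows 5-6 cols 7-9 -> outside (col miss)
  E: rows 1-2 cols 1-3 -> outside (row miss)
Winner: C at z=1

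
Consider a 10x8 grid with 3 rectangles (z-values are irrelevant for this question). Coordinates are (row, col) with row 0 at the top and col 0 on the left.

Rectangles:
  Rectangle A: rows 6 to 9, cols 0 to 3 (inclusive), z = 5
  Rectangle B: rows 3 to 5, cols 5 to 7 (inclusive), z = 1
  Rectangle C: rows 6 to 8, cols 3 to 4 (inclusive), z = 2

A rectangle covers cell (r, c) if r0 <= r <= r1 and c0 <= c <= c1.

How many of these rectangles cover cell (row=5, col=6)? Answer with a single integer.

Check cell (5,6):
  A: rows 6-9 cols 0-3 -> outside (row miss)
  B: rows 3-5 cols 5-7 -> covers
  C: rows 6-8 cols 3-4 -> outside (row miss)
Count covering = 1

Answer: 1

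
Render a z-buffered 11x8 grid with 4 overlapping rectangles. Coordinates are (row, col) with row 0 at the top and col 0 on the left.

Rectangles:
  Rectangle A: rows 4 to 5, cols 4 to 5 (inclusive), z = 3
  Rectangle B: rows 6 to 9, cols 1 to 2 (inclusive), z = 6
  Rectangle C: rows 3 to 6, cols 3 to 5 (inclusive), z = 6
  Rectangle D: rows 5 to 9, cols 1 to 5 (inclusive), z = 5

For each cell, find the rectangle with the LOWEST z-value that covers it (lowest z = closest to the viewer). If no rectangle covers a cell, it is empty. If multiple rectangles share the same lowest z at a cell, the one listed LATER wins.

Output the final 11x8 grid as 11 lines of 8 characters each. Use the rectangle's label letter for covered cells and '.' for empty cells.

........
........
........
...CCC..
...CAA..
.DDDAA..
.DDDDD..
.DDDDD..
.DDDDD..
.DDDDD..
........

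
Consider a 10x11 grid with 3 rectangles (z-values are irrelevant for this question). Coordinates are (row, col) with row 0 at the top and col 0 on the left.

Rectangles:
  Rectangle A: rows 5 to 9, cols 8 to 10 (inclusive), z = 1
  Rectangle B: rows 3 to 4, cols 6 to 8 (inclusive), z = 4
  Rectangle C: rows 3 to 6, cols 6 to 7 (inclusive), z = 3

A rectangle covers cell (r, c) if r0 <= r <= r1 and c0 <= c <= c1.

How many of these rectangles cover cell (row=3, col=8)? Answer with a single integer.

Answer: 1

Derivation:
Check cell (3,8):
  A: rows 5-9 cols 8-10 -> outside (row miss)
  B: rows 3-4 cols 6-8 -> covers
  C: rows 3-6 cols 6-7 -> outside (col miss)
Count covering = 1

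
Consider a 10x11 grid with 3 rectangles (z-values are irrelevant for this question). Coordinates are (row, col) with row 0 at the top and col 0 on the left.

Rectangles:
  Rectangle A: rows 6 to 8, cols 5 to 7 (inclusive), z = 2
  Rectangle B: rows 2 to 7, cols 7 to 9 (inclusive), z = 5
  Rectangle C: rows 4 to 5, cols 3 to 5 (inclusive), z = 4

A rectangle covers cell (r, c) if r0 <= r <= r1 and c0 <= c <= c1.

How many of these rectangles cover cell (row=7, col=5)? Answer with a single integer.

Answer: 1

Derivation:
Check cell (7,5):
  A: rows 6-8 cols 5-7 -> covers
  B: rows 2-7 cols 7-9 -> outside (col miss)
  C: rows 4-5 cols 3-5 -> outside (row miss)
Count covering = 1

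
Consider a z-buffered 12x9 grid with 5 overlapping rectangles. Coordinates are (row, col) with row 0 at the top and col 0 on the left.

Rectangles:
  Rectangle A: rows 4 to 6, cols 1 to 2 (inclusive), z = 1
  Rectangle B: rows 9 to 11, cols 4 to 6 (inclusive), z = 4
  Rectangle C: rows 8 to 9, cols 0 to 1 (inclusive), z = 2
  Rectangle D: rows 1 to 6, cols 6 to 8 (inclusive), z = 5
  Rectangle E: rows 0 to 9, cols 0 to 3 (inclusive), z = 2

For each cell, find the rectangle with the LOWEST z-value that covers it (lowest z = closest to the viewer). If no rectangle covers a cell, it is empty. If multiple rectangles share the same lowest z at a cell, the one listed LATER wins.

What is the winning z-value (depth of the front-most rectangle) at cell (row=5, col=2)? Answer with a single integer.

Answer: 1

Derivation:
Check cell (5,2):
  A: rows 4-6 cols 1-2 z=1 -> covers; best now A (z=1)
  B: rows 9-11 cols 4-6 -> outside (row miss)
  C: rows 8-9 cols 0-1 -> outside (row miss)
  D: rows 1-6 cols 6-8 -> outside (col miss)
  E: rows 0-9 cols 0-3 z=2 -> covers; best now A (z=1)
Winner: A at z=1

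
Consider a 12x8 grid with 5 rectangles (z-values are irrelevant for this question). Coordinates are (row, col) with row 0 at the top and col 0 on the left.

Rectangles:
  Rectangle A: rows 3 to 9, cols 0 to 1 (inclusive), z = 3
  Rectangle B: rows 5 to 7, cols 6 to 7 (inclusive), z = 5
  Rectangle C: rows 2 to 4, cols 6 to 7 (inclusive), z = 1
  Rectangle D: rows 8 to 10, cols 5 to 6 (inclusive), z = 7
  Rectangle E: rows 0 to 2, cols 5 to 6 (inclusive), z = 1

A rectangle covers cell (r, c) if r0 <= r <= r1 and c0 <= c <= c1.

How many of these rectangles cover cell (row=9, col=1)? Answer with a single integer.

Answer: 1

Derivation:
Check cell (9,1):
  A: rows 3-9 cols 0-1 -> covers
  B: rows 5-7 cols 6-7 -> outside (row miss)
  C: rows 2-4 cols 6-7 -> outside (row miss)
  D: rows 8-10 cols 5-6 -> outside (col miss)
  E: rows 0-2 cols 5-6 -> outside (row miss)
Count covering = 1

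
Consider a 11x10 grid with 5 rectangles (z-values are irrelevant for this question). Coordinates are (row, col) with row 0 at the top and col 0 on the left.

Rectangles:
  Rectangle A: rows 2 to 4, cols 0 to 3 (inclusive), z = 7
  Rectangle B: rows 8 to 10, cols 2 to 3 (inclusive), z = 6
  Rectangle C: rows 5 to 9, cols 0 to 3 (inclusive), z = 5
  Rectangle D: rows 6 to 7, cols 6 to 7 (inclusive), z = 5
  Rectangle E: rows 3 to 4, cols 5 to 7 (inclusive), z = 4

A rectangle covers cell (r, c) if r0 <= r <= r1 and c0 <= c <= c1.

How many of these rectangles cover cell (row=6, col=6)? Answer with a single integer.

Answer: 1

Derivation:
Check cell (6,6):
  A: rows 2-4 cols 0-3 -> outside (row miss)
  B: rows 8-10 cols 2-3 -> outside (row miss)
  C: rows 5-9 cols 0-3 -> outside (col miss)
  D: rows 6-7 cols 6-7 -> covers
  E: rows 3-4 cols 5-7 -> outside (row miss)
Count covering = 1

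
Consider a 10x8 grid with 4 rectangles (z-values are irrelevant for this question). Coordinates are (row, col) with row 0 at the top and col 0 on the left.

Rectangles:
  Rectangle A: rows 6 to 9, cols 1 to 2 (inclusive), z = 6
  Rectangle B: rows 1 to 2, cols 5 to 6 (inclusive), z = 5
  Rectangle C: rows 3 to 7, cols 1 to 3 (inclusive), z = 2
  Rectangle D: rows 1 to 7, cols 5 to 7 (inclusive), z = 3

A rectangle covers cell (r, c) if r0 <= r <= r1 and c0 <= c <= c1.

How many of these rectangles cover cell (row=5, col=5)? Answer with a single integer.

Check cell (5,5):
  A: rows 6-9 cols 1-2 -> outside (row miss)
  B: rows 1-2 cols 5-6 -> outside (row miss)
  C: rows 3-7 cols 1-3 -> outside (col miss)
  D: rows 1-7 cols 5-7 -> covers
Count covering = 1

Answer: 1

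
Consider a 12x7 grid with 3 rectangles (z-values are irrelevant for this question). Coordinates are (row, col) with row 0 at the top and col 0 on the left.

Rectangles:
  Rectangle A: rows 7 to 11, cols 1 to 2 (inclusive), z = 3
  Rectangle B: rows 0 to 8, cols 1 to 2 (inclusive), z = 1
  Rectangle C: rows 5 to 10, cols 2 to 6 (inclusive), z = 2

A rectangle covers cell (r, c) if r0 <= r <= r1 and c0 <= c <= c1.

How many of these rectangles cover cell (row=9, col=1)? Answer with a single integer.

Answer: 1

Derivation:
Check cell (9,1):
  A: rows 7-11 cols 1-2 -> covers
  B: rows 0-8 cols 1-2 -> outside (row miss)
  C: rows 5-10 cols 2-6 -> outside (col miss)
Count covering = 1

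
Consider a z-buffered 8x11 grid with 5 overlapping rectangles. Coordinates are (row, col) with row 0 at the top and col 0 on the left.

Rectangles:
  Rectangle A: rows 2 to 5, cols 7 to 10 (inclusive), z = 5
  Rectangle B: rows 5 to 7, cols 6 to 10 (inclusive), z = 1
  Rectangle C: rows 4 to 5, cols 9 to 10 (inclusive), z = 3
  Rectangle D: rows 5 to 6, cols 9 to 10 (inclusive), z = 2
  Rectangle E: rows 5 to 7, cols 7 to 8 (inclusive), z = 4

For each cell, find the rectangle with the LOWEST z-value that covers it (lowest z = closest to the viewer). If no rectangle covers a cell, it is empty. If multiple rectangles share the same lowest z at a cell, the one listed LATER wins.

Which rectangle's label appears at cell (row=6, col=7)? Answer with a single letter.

Answer: B

Derivation:
Check cell (6,7):
  A: rows 2-5 cols 7-10 -> outside (row miss)
  B: rows 5-7 cols 6-10 z=1 -> covers; best now B (z=1)
  C: rows 4-5 cols 9-10 -> outside (row miss)
  D: rows 5-6 cols 9-10 -> outside (col miss)
  E: rows 5-7 cols 7-8 z=4 -> covers; best now B (z=1)
Winner: B at z=1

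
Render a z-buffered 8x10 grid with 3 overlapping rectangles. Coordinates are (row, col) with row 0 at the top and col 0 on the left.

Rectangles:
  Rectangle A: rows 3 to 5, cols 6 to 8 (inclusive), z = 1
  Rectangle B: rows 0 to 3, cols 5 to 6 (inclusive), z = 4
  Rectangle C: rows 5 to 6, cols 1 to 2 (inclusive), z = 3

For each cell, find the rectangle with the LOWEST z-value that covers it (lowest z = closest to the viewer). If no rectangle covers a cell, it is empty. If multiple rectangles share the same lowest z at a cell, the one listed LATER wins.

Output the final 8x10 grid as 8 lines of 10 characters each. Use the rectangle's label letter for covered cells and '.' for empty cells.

.....BB...
.....BB...
.....BB...
.....BAAA.
......AAA.
.CC...AAA.
.CC.......
..........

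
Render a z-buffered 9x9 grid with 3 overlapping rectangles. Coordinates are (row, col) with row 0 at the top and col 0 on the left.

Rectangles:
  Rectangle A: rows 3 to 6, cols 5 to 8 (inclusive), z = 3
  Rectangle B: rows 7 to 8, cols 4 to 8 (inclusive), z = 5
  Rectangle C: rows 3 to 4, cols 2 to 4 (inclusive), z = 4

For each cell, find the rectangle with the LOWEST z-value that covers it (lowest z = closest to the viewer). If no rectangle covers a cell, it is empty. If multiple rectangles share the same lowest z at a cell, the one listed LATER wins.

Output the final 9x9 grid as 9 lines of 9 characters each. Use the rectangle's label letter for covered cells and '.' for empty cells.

.........
.........
.........
..CCCAAAA
..CCCAAAA
.....AAAA
.....AAAA
....BBBBB
....BBBBB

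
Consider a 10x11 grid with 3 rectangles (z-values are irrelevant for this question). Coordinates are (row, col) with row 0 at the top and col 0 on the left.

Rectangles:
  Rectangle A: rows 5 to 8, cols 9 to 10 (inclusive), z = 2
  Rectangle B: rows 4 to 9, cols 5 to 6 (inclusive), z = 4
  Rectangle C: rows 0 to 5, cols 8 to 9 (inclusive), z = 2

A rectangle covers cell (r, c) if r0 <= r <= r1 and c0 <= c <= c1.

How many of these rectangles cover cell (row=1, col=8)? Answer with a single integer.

Check cell (1,8):
  A: rows 5-8 cols 9-10 -> outside (row miss)
  B: rows 4-9 cols 5-6 -> outside (row miss)
  C: rows 0-5 cols 8-9 -> covers
Count covering = 1

Answer: 1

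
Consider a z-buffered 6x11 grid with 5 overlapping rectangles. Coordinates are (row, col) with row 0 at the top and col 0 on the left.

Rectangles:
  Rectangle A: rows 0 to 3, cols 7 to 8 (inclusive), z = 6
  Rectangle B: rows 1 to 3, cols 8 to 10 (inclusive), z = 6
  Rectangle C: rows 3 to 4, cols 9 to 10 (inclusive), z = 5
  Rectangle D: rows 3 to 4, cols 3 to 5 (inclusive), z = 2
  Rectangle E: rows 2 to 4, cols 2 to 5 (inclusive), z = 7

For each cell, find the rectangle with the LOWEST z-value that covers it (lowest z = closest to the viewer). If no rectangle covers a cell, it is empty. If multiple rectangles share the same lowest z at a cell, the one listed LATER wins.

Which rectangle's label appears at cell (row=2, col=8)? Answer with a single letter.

Check cell (2,8):
  A: rows 0-3 cols 7-8 z=6 -> covers; best now A (z=6)
  B: rows 1-3 cols 8-10 z=6 -> covers; best now B (z=6)
  C: rows 3-4 cols 9-10 -> outside (row miss)
  D: rows 3-4 cols 3-5 -> outside (row miss)
  E: rows 2-4 cols 2-5 -> outside (col miss)
Winner: B at z=6

Answer: B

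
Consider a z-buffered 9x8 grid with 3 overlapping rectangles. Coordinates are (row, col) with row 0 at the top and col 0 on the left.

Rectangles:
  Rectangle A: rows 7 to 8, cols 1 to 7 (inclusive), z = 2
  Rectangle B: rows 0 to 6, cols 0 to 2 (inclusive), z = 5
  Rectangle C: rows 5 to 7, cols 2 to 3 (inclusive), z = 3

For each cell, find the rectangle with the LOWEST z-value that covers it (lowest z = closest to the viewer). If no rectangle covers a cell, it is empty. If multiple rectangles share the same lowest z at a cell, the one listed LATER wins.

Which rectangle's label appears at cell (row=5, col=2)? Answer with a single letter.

Answer: C

Derivation:
Check cell (5,2):
  A: rows 7-8 cols 1-7 -> outside (row miss)
  B: rows 0-6 cols 0-2 z=5 -> covers; best now B (z=5)
  C: rows 5-7 cols 2-3 z=3 -> covers; best now C (z=3)
Winner: C at z=3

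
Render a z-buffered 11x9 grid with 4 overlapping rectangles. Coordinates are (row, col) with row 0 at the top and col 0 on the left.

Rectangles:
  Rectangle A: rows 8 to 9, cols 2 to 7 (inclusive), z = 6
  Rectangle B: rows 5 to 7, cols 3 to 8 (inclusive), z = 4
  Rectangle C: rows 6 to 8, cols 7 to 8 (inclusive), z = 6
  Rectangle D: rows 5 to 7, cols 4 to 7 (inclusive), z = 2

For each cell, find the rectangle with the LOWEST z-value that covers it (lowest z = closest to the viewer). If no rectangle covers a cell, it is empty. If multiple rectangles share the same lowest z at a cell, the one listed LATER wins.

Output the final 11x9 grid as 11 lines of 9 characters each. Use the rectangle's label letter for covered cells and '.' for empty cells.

.........
.........
.........
.........
.........
...BDDDDB
...BDDDDB
...BDDDDB
..AAAAACC
..AAAAAA.
.........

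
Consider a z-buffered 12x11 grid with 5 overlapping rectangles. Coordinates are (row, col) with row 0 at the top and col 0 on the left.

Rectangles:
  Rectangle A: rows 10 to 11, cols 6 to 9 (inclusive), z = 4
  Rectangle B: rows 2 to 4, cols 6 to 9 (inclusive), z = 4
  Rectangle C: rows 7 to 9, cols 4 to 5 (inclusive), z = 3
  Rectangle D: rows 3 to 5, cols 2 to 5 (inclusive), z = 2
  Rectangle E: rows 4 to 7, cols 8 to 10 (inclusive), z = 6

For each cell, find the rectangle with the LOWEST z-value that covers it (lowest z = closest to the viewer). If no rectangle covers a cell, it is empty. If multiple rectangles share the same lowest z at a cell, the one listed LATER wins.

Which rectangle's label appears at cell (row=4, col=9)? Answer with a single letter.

Check cell (4,9):
  A: rows 10-11 cols 6-9 -> outside (row miss)
  B: rows 2-4 cols 6-9 z=4 -> covers; best now B (z=4)
  C: rows 7-9 cols 4-5 -> outside (row miss)
  D: rows 3-5 cols 2-5 -> outside (col miss)
  E: rows 4-7 cols 8-10 z=6 -> covers; best now B (z=4)
Winner: B at z=4

Answer: B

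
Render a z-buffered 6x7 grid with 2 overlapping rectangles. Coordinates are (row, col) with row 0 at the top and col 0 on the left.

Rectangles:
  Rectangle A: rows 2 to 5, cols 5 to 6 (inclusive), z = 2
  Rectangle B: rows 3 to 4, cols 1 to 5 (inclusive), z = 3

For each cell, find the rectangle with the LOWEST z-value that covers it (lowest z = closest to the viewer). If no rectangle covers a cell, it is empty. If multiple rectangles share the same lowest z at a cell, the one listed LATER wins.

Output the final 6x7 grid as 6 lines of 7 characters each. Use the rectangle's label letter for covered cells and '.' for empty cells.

.......
.......
.....AA
.BBBBAA
.BBBBAA
.....AA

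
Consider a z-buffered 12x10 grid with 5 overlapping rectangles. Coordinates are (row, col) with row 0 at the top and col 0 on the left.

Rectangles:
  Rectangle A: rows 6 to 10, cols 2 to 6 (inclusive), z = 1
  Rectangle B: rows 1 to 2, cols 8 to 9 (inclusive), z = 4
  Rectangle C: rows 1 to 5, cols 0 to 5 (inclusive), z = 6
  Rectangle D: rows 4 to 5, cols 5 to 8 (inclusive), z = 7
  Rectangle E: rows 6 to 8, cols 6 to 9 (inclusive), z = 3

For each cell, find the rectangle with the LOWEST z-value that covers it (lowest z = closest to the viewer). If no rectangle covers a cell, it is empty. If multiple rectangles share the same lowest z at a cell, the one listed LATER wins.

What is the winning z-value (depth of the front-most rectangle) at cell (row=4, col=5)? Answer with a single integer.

Answer: 6

Derivation:
Check cell (4,5):
  A: rows 6-10 cols 2-6 -> outside (row miss)
  B: rows 1-2 cols 8-9 -> outside (row miss)
  C: rows 1-5 cols 0-5 z=6 -> covers; best now C (z=6)
  D: rows 4-5 cols 5-8 z=7 -> covers; best now C (z=6)
  E: rows 6-8 cols 6-9 -> outside (row miss)
Winner: C at z=6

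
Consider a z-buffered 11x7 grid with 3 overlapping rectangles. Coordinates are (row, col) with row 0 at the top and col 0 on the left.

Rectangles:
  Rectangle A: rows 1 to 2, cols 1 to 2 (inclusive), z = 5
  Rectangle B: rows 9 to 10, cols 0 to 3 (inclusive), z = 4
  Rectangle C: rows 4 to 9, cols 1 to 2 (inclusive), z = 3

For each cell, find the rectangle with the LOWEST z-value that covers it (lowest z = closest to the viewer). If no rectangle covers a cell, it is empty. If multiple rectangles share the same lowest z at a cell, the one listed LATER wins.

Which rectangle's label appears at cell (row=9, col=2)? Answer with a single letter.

Check cell (9,2):
  A: rows 1-2 cols 1-2 -> outside (row miss)
  B: rows 9-10 cols 0-3 z=4 -> covers; best now B (z=4)
  C: rows 4-9 cols 1-2 z=3 -> covers; best now C (z=3)
Winner: C at z=3

Answer: C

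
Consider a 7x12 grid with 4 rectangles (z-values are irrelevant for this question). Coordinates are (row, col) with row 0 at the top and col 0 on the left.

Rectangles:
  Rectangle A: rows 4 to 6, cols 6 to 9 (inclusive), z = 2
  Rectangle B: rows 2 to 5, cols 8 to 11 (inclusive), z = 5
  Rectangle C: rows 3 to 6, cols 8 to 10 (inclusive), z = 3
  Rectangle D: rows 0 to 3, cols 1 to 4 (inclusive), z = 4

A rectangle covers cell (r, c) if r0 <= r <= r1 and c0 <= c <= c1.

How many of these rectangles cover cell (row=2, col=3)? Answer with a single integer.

Answer: 1

Derivation:
Check cell (2,3):
  A: rows 4-6 cols 6-9 -> outside (row miss)
  B: rows 2-5 cols 8-11 -> outside (col miss)
  C: rows 3-6 cols 8-10 -> outside (row miss)
  D: rows 0-3 cols 1-4 -> covers
Count covering = 1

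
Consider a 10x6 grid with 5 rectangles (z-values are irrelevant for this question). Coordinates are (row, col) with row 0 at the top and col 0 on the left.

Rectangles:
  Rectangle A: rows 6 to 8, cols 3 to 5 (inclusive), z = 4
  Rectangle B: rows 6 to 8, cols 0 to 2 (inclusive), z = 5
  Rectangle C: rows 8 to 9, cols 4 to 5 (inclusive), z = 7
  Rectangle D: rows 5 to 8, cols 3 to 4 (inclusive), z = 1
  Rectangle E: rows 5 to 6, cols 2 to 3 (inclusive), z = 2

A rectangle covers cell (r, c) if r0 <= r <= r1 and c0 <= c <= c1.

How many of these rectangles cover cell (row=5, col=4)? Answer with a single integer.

Answer: 1

Derivation:
Check cell (5,4):
  A: rows 6-8 cols 3-5 -> outside (row miss)
  B: rows 6-8 cols 0-2 -> outside (row miss)
  C: rows 8-9 cols 4-5 -> outside (row miss)
  D: rows 5-8 cols 3-4 -> covers
  E: rows 5-6 cols 2-3 -> outside (col miss)
Count covering = 1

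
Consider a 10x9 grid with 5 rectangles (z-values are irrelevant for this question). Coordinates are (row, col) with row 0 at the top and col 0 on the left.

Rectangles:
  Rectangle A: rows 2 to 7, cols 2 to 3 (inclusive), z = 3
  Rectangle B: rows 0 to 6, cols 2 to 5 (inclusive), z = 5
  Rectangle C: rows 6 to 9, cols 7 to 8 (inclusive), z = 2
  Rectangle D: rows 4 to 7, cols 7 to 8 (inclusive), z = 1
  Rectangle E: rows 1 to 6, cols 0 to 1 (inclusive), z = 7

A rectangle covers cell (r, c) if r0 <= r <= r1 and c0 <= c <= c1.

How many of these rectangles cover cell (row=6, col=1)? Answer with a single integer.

Check cell (6,1):
  A: rows 2-7 cols 2-3 -> outside (col miss)
  B: rows 0-6 cols 2-5 -> outside (col miss)
  C: rows 6-9 cols 7-8 -> outside (col miss)
  D: rows 4-7 cols 7-8 -> outside (col miss)
  E: rows 1-6 cols 0-1 -> covers
Count covering = 1

Answer: 1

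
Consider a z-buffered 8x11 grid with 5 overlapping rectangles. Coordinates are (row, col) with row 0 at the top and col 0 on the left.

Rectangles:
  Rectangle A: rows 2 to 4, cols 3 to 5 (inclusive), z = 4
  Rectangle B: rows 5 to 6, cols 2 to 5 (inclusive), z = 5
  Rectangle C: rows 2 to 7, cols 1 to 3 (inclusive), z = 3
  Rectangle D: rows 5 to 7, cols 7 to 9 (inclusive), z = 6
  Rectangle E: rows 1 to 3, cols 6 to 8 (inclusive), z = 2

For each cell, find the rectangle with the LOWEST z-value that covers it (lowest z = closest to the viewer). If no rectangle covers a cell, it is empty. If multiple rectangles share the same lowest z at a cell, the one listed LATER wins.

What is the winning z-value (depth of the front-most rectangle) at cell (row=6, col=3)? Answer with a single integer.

Check cell (6,3):
  A: rows 2-4 cols 3-5 -> outside (row miss)
  B: rows 5-6 cols 2-5 z=5 -> covers; best now B (z=5)
  C: rows 2-7 cols 1-3 z=3 -> covers; best now C (z=3)
  D: rows 5-7 cols 7-9 -> outside (col miss)
  E: rows 1-3 cols 6-8 -> outside (row miss)
Winner: C at z=3

Answer: 3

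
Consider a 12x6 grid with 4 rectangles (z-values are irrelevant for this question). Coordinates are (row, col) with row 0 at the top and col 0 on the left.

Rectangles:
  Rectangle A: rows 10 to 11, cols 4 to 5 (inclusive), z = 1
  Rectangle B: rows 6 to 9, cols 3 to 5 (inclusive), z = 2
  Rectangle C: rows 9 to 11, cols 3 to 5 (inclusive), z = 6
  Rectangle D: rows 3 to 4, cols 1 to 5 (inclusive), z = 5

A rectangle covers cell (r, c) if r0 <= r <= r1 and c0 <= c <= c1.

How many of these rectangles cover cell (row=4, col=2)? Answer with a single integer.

Check cell (4,2):
  A: rows 10-11 cols 4-5 -> outside (row miss)
  B: rows 6-9 cols 3-5 -> outside (row miss)
  C: rows 9-11 cols 3-5 -> outside (row miss)
  D: rows 3-4 cols 1-5 -> covers
Count covering = 1

Answer: 1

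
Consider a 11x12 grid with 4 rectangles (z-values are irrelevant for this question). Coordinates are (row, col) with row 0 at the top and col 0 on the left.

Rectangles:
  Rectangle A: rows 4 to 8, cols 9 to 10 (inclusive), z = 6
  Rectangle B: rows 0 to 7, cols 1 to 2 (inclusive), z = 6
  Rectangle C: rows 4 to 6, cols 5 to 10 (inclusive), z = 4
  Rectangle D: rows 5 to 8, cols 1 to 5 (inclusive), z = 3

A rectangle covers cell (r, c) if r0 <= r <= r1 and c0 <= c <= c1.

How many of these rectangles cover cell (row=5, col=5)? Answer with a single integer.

Check cell (5,5):
  A: rows 4-8 cols 9-10 -> outside (col miss)
  B: rows 0-7 cols 1-2 -> outside (col miss)
  C: rows 4-6 cols 5-10 -> covers
  D: rows 5-8 cols 1-5 -> covers
Count covering = 2

Answer: 2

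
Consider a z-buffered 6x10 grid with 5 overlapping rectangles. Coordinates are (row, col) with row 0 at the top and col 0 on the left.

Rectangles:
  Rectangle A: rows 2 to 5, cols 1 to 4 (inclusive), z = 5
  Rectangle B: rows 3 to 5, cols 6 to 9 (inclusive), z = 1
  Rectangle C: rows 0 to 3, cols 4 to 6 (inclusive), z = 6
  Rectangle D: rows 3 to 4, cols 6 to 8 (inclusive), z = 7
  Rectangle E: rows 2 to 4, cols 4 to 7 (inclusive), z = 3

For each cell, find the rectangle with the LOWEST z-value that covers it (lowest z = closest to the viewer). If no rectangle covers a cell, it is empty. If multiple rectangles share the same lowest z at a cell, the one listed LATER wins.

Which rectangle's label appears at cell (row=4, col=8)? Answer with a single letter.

Answer: B

Derivation:
Check cell (4,8):
  A: rows 2-5 cols 1-4 -> outside (col miss)
  B: rows 3-5 cols 6-9 z=1 -> covers; best now B (z=1)
  C: rows 0-3 cols 4-6 -> outside (row miss)
  D: rows 3-4 cols 6-8 z=7 -> covers; best now B (z=1)
  E: rows 2-4 cols 4-7 -> outside (col miss)
Winner: B at z=1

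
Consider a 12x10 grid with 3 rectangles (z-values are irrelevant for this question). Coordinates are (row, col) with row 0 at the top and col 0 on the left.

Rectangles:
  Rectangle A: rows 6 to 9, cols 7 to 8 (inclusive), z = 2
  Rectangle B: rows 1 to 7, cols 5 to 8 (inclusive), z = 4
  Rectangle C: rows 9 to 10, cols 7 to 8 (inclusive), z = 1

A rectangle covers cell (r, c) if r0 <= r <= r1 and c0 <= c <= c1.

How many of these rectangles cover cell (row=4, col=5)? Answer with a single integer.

Check cell (4,5):
  A: rows 6-9 cols 7-8 -> outside (row miss)
  B: rows 1-7 cols 5-8 -> covers
  C: rows 9-10 cols 7-8 -> outside (row miss)
Count covering = 1

Answer: 1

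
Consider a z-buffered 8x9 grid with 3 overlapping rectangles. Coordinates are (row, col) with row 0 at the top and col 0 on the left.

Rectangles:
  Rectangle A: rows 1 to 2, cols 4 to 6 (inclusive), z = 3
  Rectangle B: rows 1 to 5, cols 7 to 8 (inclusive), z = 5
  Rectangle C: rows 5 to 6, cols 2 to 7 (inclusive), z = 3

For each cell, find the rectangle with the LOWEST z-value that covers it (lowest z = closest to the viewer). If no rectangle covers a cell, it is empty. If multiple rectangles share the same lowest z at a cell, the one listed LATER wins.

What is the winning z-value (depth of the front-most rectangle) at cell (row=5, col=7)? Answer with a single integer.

Check cell (5,7):
  A: rows 1-2 cols 4-6 -> outside (row miss)
  B: rows 1-5 cols 7-8 z=5 -> covers; best now B (z=5)
  C: rows 5-6 cols 2-7 z=3 -> covers; best now C (z=3)
Winner: C at z=3

Answer: 3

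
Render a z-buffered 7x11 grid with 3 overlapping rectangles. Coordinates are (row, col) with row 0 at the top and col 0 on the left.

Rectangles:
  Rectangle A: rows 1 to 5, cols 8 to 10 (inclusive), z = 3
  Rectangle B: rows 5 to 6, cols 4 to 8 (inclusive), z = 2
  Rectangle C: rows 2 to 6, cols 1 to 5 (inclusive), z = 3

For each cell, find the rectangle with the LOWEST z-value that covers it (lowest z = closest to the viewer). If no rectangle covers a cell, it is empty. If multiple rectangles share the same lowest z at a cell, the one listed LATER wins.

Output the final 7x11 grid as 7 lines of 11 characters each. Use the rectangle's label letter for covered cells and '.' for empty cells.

...........
........AAA
.CCCCC..AAA
.CCCCC..AAA
.CCCCC..AAA
.CCCBBBBBAA
.CCCBBBBB..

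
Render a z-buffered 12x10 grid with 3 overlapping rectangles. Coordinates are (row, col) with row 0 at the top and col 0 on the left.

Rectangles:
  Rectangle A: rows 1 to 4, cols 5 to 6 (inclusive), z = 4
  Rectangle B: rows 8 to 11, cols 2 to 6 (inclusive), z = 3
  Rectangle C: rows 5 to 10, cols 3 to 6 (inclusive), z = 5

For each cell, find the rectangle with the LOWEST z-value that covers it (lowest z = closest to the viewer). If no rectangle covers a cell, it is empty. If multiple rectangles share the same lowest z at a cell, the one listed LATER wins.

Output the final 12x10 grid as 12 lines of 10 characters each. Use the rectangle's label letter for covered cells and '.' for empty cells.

..........
.....AA...
.....AA...
.....AA...
.....AA...
...CCCC...
...CCCC...
...CCCC...
..BBBBB...
..BBBBB...
..BBBBB...
..BBBBB...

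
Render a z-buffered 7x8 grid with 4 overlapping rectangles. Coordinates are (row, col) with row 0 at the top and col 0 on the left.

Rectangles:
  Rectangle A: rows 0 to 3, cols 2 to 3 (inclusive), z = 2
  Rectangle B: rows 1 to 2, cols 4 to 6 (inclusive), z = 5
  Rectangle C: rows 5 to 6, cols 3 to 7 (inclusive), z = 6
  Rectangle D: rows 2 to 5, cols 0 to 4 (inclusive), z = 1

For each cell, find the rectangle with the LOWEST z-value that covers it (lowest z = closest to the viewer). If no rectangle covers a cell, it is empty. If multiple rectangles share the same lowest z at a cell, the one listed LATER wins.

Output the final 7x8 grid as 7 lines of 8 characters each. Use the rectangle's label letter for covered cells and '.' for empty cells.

..AA....
..AABBB.
DDDDDBB.
DDDDD...
DDDDD...
DDDDDCCC
...CCCCC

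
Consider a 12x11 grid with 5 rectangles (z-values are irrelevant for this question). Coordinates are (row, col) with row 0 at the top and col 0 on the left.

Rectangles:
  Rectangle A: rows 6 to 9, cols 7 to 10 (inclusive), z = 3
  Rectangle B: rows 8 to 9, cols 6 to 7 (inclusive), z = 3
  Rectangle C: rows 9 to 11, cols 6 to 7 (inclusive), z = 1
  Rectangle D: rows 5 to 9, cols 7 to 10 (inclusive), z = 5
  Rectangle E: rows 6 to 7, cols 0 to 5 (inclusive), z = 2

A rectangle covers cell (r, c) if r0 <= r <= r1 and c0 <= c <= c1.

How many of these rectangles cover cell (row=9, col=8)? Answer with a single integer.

Answer: 2

Derivation:
Check cell (9,8):
  A: rows 6-9 cols 7-10 -> covers
  B: rows 8-9 cols 6-7 -> outside (col miss)
  C: rows 9-11 cols 6-7 -> outside (col miss)
  D: rows 5-9 cols 7-10 -> covers
  E: rows 6-7 cols 0-5 -> outside (row miss)
Count covering = 2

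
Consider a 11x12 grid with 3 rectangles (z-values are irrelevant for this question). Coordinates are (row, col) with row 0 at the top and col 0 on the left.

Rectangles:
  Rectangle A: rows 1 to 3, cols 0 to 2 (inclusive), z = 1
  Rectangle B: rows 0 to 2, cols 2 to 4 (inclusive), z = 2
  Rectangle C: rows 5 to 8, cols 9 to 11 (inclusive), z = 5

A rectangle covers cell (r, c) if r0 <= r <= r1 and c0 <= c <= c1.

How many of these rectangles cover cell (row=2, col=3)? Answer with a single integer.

Answer: 1

Derivation:
Check cell (2,3):
  A: rows 1-3 cols 0-2 -> outside (col miss)
  B: rows 0-2 cols 2-4 -> covers
  C: rows 5-8 cols 9-11 -> outside (row miss)
Count covering = 1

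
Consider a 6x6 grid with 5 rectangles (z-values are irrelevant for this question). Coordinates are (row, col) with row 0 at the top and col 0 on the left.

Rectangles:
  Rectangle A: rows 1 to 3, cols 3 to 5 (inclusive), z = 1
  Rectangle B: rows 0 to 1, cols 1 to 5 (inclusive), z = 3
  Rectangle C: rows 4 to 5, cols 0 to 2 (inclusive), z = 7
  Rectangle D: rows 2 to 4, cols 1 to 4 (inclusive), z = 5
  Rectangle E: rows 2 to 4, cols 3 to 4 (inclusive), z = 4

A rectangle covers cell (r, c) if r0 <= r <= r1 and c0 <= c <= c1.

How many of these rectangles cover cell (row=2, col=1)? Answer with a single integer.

Answer: 1

Derivation:
Check cell (2,1):
  A: rows 1-3 cols 3-5 -> outside (col miss)
  B: rows 0-1 cols 1-5 -> outside (row miss)
  C: rows 4-5 cols 0-2 -> outside (row miss)
  D: rows 2-4 cols 1-4 -> covers
  E: rows 2-4 cols 3-4 -> outside (col miss)
Count covering = 1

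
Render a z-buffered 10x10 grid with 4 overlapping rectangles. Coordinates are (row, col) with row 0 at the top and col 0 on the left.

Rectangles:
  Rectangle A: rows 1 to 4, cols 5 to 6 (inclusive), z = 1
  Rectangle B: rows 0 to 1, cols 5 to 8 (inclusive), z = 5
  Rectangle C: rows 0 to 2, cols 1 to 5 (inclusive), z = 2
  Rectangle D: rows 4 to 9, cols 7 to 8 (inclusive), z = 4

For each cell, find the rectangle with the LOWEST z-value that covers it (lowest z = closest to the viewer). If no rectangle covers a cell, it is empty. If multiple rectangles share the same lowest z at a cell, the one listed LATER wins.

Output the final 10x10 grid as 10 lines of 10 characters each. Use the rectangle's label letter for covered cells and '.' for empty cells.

.CCCCCBBB.
.CCCCAABB.
.CCCCAA...
.....AA...
.....AADD.
.......DD.
.......DD.
.......DD.
.......DD.
.......DD.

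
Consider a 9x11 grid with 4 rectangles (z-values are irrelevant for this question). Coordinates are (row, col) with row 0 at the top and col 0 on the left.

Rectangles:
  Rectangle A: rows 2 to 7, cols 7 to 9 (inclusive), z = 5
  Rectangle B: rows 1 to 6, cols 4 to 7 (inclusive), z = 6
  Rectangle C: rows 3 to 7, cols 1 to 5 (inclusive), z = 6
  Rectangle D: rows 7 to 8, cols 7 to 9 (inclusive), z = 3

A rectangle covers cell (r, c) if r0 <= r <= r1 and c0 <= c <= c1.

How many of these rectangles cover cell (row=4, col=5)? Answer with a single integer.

Check cell (4,5):
  A: rows 2-7 cols 7-9 -> outside (col miss)
  B: rows 1-6 cols 4-7 -> covers
  C: rows 3-7 cols 1-5 -> covers
  D: rows 7-8 cols 7-9 -> outside (row miss)
Count covering = 2

Answer: 2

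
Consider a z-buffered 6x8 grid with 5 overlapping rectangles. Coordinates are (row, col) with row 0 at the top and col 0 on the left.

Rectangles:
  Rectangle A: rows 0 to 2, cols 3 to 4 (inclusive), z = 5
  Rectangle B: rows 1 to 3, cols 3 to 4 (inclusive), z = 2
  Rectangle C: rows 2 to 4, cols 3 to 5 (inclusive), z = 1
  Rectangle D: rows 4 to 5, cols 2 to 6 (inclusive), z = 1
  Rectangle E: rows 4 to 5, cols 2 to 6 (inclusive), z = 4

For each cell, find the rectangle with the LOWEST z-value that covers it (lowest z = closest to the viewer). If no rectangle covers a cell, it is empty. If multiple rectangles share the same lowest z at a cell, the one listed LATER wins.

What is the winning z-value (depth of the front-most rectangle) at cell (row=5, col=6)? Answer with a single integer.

Check cell (5,6):
  A: rows 0-2 cols 3-4 -> outside (row miss)
  B: rows 1-3 cols 3-4 -> outside (row miss)
  C: rows 2-4 cols 3-5 -> outside (row miss)
  D: rows 4-5 cols 2-6 z=1 -> covers; best now D (z=1)
  E: rows 4-5 cols 2-6 z=4 -> covers; best now D (z=1)
Winner: D at z=1

Answer: 1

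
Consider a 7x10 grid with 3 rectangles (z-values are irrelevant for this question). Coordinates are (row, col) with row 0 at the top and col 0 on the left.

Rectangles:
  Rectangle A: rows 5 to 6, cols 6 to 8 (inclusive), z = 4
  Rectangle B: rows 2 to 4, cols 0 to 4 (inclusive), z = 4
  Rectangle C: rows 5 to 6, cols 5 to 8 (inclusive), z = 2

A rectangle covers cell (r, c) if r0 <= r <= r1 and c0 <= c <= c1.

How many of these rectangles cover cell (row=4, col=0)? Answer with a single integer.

Answer: 1

Derivation:
Check cell (4,0):
  A: rows 5-6 cols 6-8 -> outside (row miss)
  B: rows 2-4 cols 0-4 -> covers
  C: rows 5-6 cols 5-8 -> outside (row miss)
Count covering = 1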